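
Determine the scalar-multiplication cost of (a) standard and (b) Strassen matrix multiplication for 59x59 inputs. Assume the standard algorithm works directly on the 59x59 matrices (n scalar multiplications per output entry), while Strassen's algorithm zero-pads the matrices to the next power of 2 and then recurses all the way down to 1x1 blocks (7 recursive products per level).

Matrix multiplication for 59x59 matrices:

Strassen's algorithm requires power-of-2 dimensions. Pad 59x59 to 64x64 (next power of 2).

Standard algorithm: 59^3 = 205379 multiplications
Strassen's algorithm: 7^(log2(64)) = 7^6 = 117649 multiplications
Savings: 205379 - 117649 = 87730 multiplications

Standard: 205379 multiplications (59^3). Strassen: 117649 multiplications (7^6, after padding to 64x64). Strassen reduces 8 recursive multiplications to 7 at each level.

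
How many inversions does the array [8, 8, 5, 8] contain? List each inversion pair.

Finding inversions in [8, 8, 5, 8]:

(0, 2): arr[0]=8 > arr[2]=5
(1, 2): arr[1]=8 > arr[2]=5

Total inversions: 2

The array has 2 inversion(s): (0,2), (1,2). Each pair (i,j) satisfies i < j and arr[i] > arr[j].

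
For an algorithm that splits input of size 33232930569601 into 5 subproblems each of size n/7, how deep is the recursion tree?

For divide and conquer with division factor 7:

Problem sizes at each level:
Level 0: 33232930569601
Level 1: 4747561509943
Level 2: 678223072849
Level 3: 96889010407
Level 4: 13841287201
Level 5: 1977326743
Level 6: 282475249
Level 7: 40353607
Level 8: 5764801
Level 9: 823543
Level 10: 117649
Level 11: 16807
Level 12: 2401
Level 13: 343
Level 14: 49
Level 15: 7
Level 16: 1

The root is level 0 and the size-1 base case is level 16 (the tree spans levels 0 through 16, i.e. 17 levels counting the root), so the depth is the number of divisions: log_7(33232930569601) = 16

The recursion tree depth is log_7(33232930569601) = 16. At each level, the problem size is divided by 7, so it takes 16 divisions to reduce to a base case of size 1. The algorithm makes 5 recursive calls at each level.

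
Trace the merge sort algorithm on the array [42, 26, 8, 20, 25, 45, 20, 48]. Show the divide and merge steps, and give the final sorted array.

Merge sort trace:

Split: [42, 26, 8, 20, 25, 45, 20, 48] -> [42, 26, 8, 20] and [25, 45, 20, 48]
  Split: [42, 26, 8, 20] -> [42, 26] and [8, 20]
    Split: [42, 26] -> [42] and [26]
    Merge: [42] + [26] -> [26, 42]
    Split: [8, 20] -> [8] and [20]
    Merge: [8] + [20] -> [8, 20]
  Merge: [26, 42] + [8, 20] -> [8, 20, 26, 42]
  Split: [25, 45, 20, 48] -> [25, 45] and [20, 48]
    Split: [25, 45] -> [25] and [45]
    Merge: [25] + [45] -> [25, 45]
    Split: [20, 48] -> [20] and [48]
    Merge: [20] + [48] -> [20, 48]
  Merge: [25, 45] + [20, 48] -> [20, 25, 45, 48]
Merge: [8, 20, 26, 42] + [20, 25, 45, 48] -> [8, 20, 20, 25, 26, 42, 45, 48]

Final sorted array: [8, 20, 20, 25, 26, 42, 45, 48]

The merge sort proceeds by recursively splitting the array and merging sorted halves.
After all merges, the sorted array is [8, 20, 20, 25, 26, 42, 45, 48].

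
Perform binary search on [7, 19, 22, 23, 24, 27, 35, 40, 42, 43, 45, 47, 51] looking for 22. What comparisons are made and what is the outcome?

Binary search for 22 in [7, 19, 22, 23, 24, 27, 35, 40, 42, 43, 45, 47, 51]:

lo=0, hi=12, mid=6, arr[mid]=35 -> 35 > 22, search left half
lo=0, hi=5, mid=2, arr[mid]=22 -> Found target at index 2!

Binary search finds 22 at index 2 after 2 comparisons. The search repeatedly halves the search space by comparing with the middle element.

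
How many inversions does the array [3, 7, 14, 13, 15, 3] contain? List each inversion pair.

Finding inversions in [3, 7, 14, 13, 15, 3]:

(1, 5): arr[1]=7 > arr[5]=3
(2, 3): arr[2]=14 > arr[3]=13
(2, 5): arr[2]=14 > arr[5]=3
(3, 5): arr[3]=13 > arr[5]=3
(4, 5): arr[4]=15 > arr[5]=3

Total inversions: 5

The array has 5 inversion(s): (1,5), (2,3), (2,5), (3,5), (4,5). Each pair (i,j) satisfies i < j and arr[i] > arr[j].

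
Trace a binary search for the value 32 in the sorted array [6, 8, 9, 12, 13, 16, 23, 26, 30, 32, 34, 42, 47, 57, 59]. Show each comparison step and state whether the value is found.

Binary search for 32 in [6, 8, 9, 12, 13, 16, 23, 26, 30, 32, 34, 42, 47, 57, 59]:

lo=0, hi=14, mid=7, arr[mid]=26 -> 26 < 32, search right half
lo=8, hi=14, mid=11, arr[mid]=42 -> 42 > 32, search left half
lo=8, hi=10, mid=9, arr[mid]=32 -> Found target at index 9!

Binary search finds 32 at index 9 after 3 comparisons. The search repeatedly halves the search space by comparing with the middle element.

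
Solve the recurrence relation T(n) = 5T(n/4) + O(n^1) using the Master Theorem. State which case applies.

Master Theorem for T(n) = 5T(n/4) + O(n^1):

a = 5, b = 4, c = 1
log_b(a) = log_4(5) = 1.1610

Case 1: c = 1 < log_4(5) = 1.1610
T(n) = O(n^(log_4 5))

For T(n) = 5T(n/4) + O(n^1): log_4(5) = 1.1610. This is Case 1 of the Master Theorem (c < log_b(a), work dominated by leaves), giving O(n^(log_4 5)).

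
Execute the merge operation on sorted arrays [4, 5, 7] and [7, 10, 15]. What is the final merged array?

Merging process:

Compare 4 vs 7: take 4 from left. Merged: [4]
Compare 5 vs 7: take 5 from left. Merged: [4, 5]
Compare 7 vs 7: take 7 from left. Merged: [4, 5, 7]
Append remaining from right: [7, 10, 15]. Merged: [4, 5, 7, 7, 10, 15]

Final merged array: [4, 5, 7, 7, 10, 15]
Total comparisons: 3

The merged array is [4, 5, 7, 7, 10, 15], requiring 3 comparisons. The merge step runs in O(n) time where n is the total number of elements.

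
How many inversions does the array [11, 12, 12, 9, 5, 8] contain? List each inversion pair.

Finding inversions in [11, 12, 12, 9, 5, 8]:

(0, 3): arr[0]=11 > arr[3]=9
(0, 4): arr[0]=11 > arr[4]=5
(0, 5): arr[0]=11 > arr[5]=8
(1, 3): arr[1]=12 > arr[3]=9
(1, 4): arr[1]=12 > arr[4]=5
(1, 5): arr[1]=12 > arr[5]=8
(2, 3): arr[2]=12 > arr[3]=9
(2, 4): arr[2]=12 > arr[4]=5
(2, 5): arr[2]=12 > arr[5]=8
(3, 4): arr[3]=9 > arr[4]=5
(3, 5): arr[3]=9 > arr[5]=8

Total inversions: 11

The array has 11 inversion(s): (0,3), (0,4), (0,5), (1,3), (1,4), (1,5), (2,3), (2,4), (2,5), (3,4), (3,5). Each pair (i,j) satisfies i < j and arr[i] > arr[j].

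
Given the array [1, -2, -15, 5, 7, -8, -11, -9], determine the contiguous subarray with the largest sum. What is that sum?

Using Kadane's algorithm on [1, -2, -15, 5, 7, -8, -11, -9]:

Scanning through the array:
Position 1 (value -2): max_ending_here = -1, max_so_far = 1
Position 2 (value -15): max_ending_here = -15, max_so_far = 1
Position 3 (value 5): max_ending_here = 5, max_so_far = 5
Position 4 (value 7): max_ending_here = 12, max_so_far = 12
Position 5 (value -8): max_ending_here = 4, max_so_far = 12
Position 6 (value -11): max_ending_here = -7, max_so_far = 12
Position 7 (value -9): max_ending_here = -9, max_so_far = 12

Maximum subarray: [5, 7]
Maximum sum: 12

The maximum subarray is [5, 7] with sum 12. This subarray runs from index 3 to index 4.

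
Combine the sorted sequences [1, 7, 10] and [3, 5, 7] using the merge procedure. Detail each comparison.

Merging process:

Compare 1 vs 3: take 1 from left. Merged: [1]
Compare 7 vs 3: take 3 from right. Merged: [1, 3]
Compare 7 vs 5: take 5 from right. Merged: [1, 3, 5]
Compare 7 vs 7: take 7 from left. Merged: [1, 3, 5, 7]
Compare 10 vs 7: take 7 from right. Merged: [1, 3, 5, 7, 7]
Append remaining from left: [10]. Merged: [1, 3, 5, 7, 7, 10]

Final merged array: [1, 3, 5, 7, 7, 10]
Total comparisons: 5

The merged array is [1, 3, 5, 7, 7, 10], requiring 5 comparisons. The merge step runs in O(n) time where n is the total number of elements.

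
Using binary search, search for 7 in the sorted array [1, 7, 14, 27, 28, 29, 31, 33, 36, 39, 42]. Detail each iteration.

Binary search for 7 in [1, 7, 14, 27, 28, 29, 31, 33, 36, 39, 42]:

lo=0, hi=10, mid=5, arr[mid]=29 -> 29 > 7, search left half
lo=0, hi=4, mid=2, arr[mid]=14 -> 14 > 7, search left half
lo=0, hi=1, mid=0, arr[mid]=1 -> 1 < 7, search right half
lo=1, hi=1, mid=1, arr[mid]=7 -> Found target at index 1!

Binary search finds 7 at index 1 after 4 comparisons. The search repeatedly halves the search space by comparing with the middle element.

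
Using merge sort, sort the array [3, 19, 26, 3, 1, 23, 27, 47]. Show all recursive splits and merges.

Merge sort trace:

Split: [3, 19, 26, 3, 1, 23, 27, 47] -> [3, 19, 26, 3] and [1, 23, 27, 47]
  Split: [3, 19, 26, 3] -> [3, 19] and [26, 3]
    Split: [3, 19] -> [3] and [19]
    Merge: [3] + [19] -> [3, 19]
    Split: [26, 3] -> [26] and [3]
    Merge: [26] + [3] -> [3, 26]
  Merge: [3, 19] + [3, 26] -> [3, 3, 19, 26]
  Split: [1, 23, 27, 47] -> [1, 23] and [27, 47]
    Split: [1, 23] -> [1] and [23]
    Merge: [1] + [23] -> [1, 23]
    Split: [27, 47] -> [27] and [47]
    Merge: [27] + [47] -> [27, 47]
  Merge: [1, 23] + [27, 47] -> [1, 23, 27, 47]
Merge: [3, 3, 19, 26] + [1, 23, 27, 47] -> [1, 3, 3, 19, 23, 26, 27, 47]

Final sorted array: [1, 3, 3, 19, 23, 26, 27, 47]

The merge sort proceeds by recursively splitting the array and merging sorted halves.
After all merges, the sorted array is [1, 3, 3, 19, 23, 26, 27, 47].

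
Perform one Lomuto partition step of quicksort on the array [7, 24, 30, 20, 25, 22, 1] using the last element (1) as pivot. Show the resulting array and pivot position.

Lomuto partition with pivot = 1:

Initial array: [7, 24, 30, 20, 25, 22, 1]

arr[0]=7 > 1: no swap
arr[1]=24 > 1: no swap
arr[2]=30 > 1: no swap
arr[3]=20 > 1: no swap
arr[4]=25 > 1: no swap
arr[5]=22 > 1: no swap

Place pivot at position 0: [1, 24, 30, 20, 25, 22, 7]
Pivot position: 0

After partitioning with pivot 1, the array becomes [1, 24, 30, 20, 25, 22, 7]. The pivot is placed at index 0. All elements to the left of the pivot are <= 1, and all elements to the right are > 1.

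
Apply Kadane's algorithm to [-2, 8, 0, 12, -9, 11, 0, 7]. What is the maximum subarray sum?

Using Kadane's algorithm on [-2, 8, 0, 12, -9, 11, 0, 7]:

Scanning through the array:
Position 1 (value 8): max_ending_here = 8, max_so_far = 8
Position 2 (value 0): max_ending_here = 8, max_so_far = 8
Position 3 (value 12): max_ending_here = 20, max_so_far = 20
Position 4 (value -9): max_ending_here = 11, max_so_far = 20
Position 5 (value 11): max_ending_here = 22, max_so_far = 22
Position 6 (value 0): max_ending_here = 22, max_so_far = 22
Position 7 (value 7): max_ending_here = 29, max_so_far = 29

Maximum subarray: [8, 0, 12, -9, 11, 0, 7]
Maximum sum: 29

The maximum subarray is [8, 0, 12, -9, 11, 0, 7] with sum 29. This subarray runs from index 1 to index 7.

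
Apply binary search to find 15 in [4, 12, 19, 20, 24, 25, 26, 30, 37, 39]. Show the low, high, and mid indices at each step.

Binary search for 15 in [4, 12, 19, 20, 24, 25, 26, 30, 37, 39]:

lo=0, hi=9, mid=4, arr[mid]=24 -> 24 > 15, search left half
lo=0, hi=3, mid=1, arr[mid]=12 -> 12 < 15, search right half
lo=2, hi=3, mid=2, arr[mid]=19 -> 19 > 15, search left half
lo=2 > hi=1, target 15 not found

Binary search determines that 15 is not in the array after 3 comparisons. The search space was exhausted without finding the target.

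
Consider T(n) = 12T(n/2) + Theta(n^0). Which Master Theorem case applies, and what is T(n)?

Master Theorem for T(n) = 12T(n/2) + O(n^0):

a = 12, b = 2, c = 0
log_b(a) = log_2(12) = 3.5850

Case 1: c = 0 < log_2(12) = 3.5850
T(n) = O(n^(log_2 12))

For T(n) = 12T(n/2) + O(n^0): log_2(12) = 3.5850. This is Case 1 of the Master Theorem (c < log_b(a), work dominated by leaves), giving O(n^(log_2 12)).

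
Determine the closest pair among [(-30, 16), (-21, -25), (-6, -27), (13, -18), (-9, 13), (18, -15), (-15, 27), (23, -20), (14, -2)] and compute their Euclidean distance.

Computing all pairwise distances among 9 points:

d((-30, 16), (-21, -25)) = 41.9762
d((-30, 16), (-6, -27)) = 49.2443
d((-30, 16), (13, -18)) = 54.8179
d((-30, 16), (-9, 13)) = 21.2132
d((-30, 16), (18, -15)) = 57.1402
d((-30, 16), (-15, 27)) = 18.6011
d((-30, 16), (23, -20)) = 64.0703
d((-30, 16), (14, -2)) = 47.5395
d((-21, -25), (-6, -27)) = 15.1327
d((-21, -25), (13, -18)) = 34.7131
d((-21, -25), (-9, 13)) = 39.8497
d((-21, -25), (18, -15)) = 40.2616
d((-21, -25), (-15, 27)) = 52.345
d((-21, -25), (23, -20)) = 44.2832
d((-21, -25), (14, -2)) = 41.8808
d((-6, -27), (13, -18)) = 21.0238
d((-6, -27), (-9, 13)) = 40.1123
d((-6, -27), (18, -15)) = 26.8328
d((-6, -27), (-15, 27)) = 54.7449
d((-6, -27), (23, -20)) = 29.8329
d((-6, -27), (14, -2)) = 32.0156
d((13, -18), (-9, 13)) = 38.0132
d((13, -18), (18, -15)) = 5.831 <-- minimum
d((13, -18), (-15, 27)) = 53.0
d((13, -18), (23, -20)) = 10.198
d((13, -18), (14, -2)) = 16.0312
d((-9, 13), (18, -15)) = 38.8973
d((-9, 13), (-15, 27)) = 15.2315
d((-9, 13), (23, -20)) = 45.9674
d((-9, 13), (14, -2)) = 27.4591
d((18, -15), (-15, 27)) = 53.4135
d((18, -15), (23, -20)) = 7.0711
d((18, -15), (14, -2)) = 13.6015
d((-15, 27), (23, -20)) = 60.4401
d((-15, 27), (14, -2)) = 41.0122
d((23, -20), (14, -2)) = 20.1246

Closest pair: (13, -18) and (18, -15) with distance 5.831

The closest pair is (13, -18) and (18, -15) with Euclidean distance 5.831. For 9 points, brute-force pairwise comparison is shown above. For large n, the divide-and-conquer algorithm (sort by x, recurse on halves, check the dividing strip) achieves O(n log n).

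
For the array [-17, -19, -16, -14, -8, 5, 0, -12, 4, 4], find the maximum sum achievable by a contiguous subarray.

Using Kadane's algorithm on [-17, -19, -16, -14, -8, 5, 0, -12, 4, 4]:

Scanning through the array:
Position 1 (value -19): max_ending_here = -19, max_so_far = -17
Position 2 (value -16): max_ending_here = -16, max_so_far = -16
Position 3 (value -14): max_ending_here = -14, max_so_far = -14
Position 4 (value -8): max_ending_here = -8, max_so_far = -8
Position 5 (value 5): max_ending_here = 5, max_so_far = 5
Position 6 (value 0): max_ending_here = 5, max_so_far = 5
Position 7 (value -12): max_ending_here = -7, max_so_far = 5
Position 8 (value 4): max_ending_here = 4, max_so_far = 5
Position 9 (value 4): max_ending_here = 8, max_so_far = 8

Maximum subarray: [4, 4]
Maximum sum: 8

The maximum subarray is [4, 4] with sum 8. This subarray runs from index 8 to index 9.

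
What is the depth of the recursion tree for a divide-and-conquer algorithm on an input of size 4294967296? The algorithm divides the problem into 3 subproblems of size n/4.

For divide and conquer with division factor 4:

Problem sizes at each level:
Level 0: 4294967296
Level 1: 1073741824
Level 2: 268435456
Level 3: 67108864
Level 4: 16777216
Level 5: 4194304
Level 6: 1048576
Level 7: 262144
Level 8: 65536
Level 9: 16384
Level 10: 4096
Level 11: 1024
Level 12: 256
Level 13: 64
Level 14: 16
Level 15: 4
Level 16: 1

The root is level 0 and the size-1 base case is level 16 (the tree spans levels 0 through 16, i.e. 17 levels counting the root), so the depth is the number of divisions: log_4(4294967296) = 16

The recursion tree depth is log_4(4294967296) = 16. At each level, the problem size is divided by 4, so it takes 16 divisions to reduce to a base case of size 1. The algorithm makes 3 recursive calls at each level.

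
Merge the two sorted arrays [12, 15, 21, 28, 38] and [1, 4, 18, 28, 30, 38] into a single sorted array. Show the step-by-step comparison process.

Merging process:

Compare 12 vs 1: take 1 from right. Merged: [1]
Compare 12 vs 4: take 4 from right. Merged: [1, 4]
Compare 12 vs 18: take 12 from left. Merged: [1, 4, 12]
Compare 15 vs 18: take 15 from left. Merged: [1, 4, 12, 15]
Compare 21 vs 18: take 18 from right. Merged: [1, 4, 12, 15, 18]
Compare 21 vs 28: take 21 from left. Merged: [1, 4, 12, 15, 18, 21]
Compare 28 vs 28: take 28 from left. Merged: [1, 4, 12, 15, 18, 21, 28]
Compare 38 vs 28: take 28 from right. Merged: [1, 4, 12, 15, 18, 21, 28, 28]
Compare 38 vs 30: take 30 from right. Merged: [1, 4, 12, 15, 18, 21, 28, 28, 30]
Compare 38 vs 38: take 38 from left. Merged: [1, 4, 12, 15, 18, 21, 28, 28, 30, 38]
Append remaining from right: [38]. Merged: [1, 4, 12, 15, 18, 21, 28, 28, 30, 38, 38]

Final merged array: [1, 4, 12, 15, 18, 21, 28, 28, 30, 38, 38]
Total comparisons: 10

The merged array is [1, 4, 12, 15, 18, 21, 28, 28, 30, 38, 38], requiring 10 comparisons. The merge step runs in O(n) time where n is the total number of elements.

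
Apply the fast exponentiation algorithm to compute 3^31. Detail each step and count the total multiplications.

Computing 3^31 by squaring (build up from 3^1; each line after the first costs one multiplication):

3^1 = 3
3^2 = (3^1)^2 = 3^2 = 9
3^3 = 3 * 3^2 = 3 * 9 = 27
3^6 = (3^3)^2 = 27^2 = 729
3^7 = 3 * 3^6 = 3 * 729 = 2187
3^14 = (3^7)^2 = 2187^2 = 4782969
3^15 = 3 * 3^14 = 3 * 4782969 = 14348907
3^30 = (3^15)^2 = 14348907^2 = 205891132094649
3^31 = 3 * 3^30 = 3 * 205891132094649 = 617673396283947

Result: 617673396283947
Multiplications needed: 8 (8 lines after 3^1)

3^31 = 617673396283947. Using exponentiation by squaring, this requires 8 multiplications. The key idea: if the exponent is even, square the half-power; if odd, multiply by the base once.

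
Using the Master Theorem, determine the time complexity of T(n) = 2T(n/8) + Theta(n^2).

Master Theorem for T(n) = 2T(n/8) + O(n^2):

a = 2, b = 8, c = 2
log_b(a) = log_8(2) = 0.3333

Case 3: c = 2 > log_8(2) = 0.3333
T(n) = O(n^2) = O(n^2)

For T(n) = 2T(n/8) + O(n^2): log_8(2) = 0.3333. This is Case 3 of the Master Theorem (c > log_b(a), work dominated by root), giving O(n^2).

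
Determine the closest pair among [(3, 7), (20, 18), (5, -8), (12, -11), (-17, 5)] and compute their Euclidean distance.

Computing all pairwise distances among 5 points:

d((3, 7), (20, 18)) = 20.2485
d((3, 7), (5, -8)) = 15.1327
d((3, 7), (12, -11)) = 20.1246
d((3, 7), (-17, 5)) = 20.0998
d((20, 18), (5, -8)) = 30.0167
d((20, 18), (12, -11)) = 30.0832
d((20, 18), (-17, 5)) = 39.2173
d((5, -8), (12, -11)) = 7.6158 <-- minimum
d((5, -8), (-17, 5)) = 25.5539
d((12, -11), (-17, 5)) = 33.121

Closest pair: (5, -8) and (12, -11) with distance 7.6158

The closest pair is (5, -8) and (12, -11) with Euclidean distance 7.6158. For 5 points, brute-force pairwise comparison is shown above. For large n, the divide-and-conquer algorithm (sort by x, recurse on halves, check the dividing strip) achieves O(n log n).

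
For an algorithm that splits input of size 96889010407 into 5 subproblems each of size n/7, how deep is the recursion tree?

For divide and conquer with division factor 7:

Problem sizes at each level:
Level 0: 96889010407
Level 1: 13841287201
Level 2: 1977326743
Level 3: 282475249
Level 4: 40353607
Level 5: 5764801
Level 6: 823543
Level 7: 117649
Level 8: 16807
Level 9: 2401
Level 10: 343
Level 11: 49
Level 12: 7
Level 13: 1

The root is level 0 and the size-1 base case is level 13 (the tree spans levels 0 through 13, i.e. 14 levels counting the root), so the depth is the number of divisions: log_7(96889010407) = 13

The recursion tree depth is log_7(96889010407) = 13. At each level, the problem size is divided by 7, so it takes 13 divisions to reduce to a base case of size 1. The algorithm makes 5 recursive calls at each level.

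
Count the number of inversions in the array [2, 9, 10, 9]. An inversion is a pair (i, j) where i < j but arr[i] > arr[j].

Finding inversions in [2, 9, 10, 9]:

(2, 3): arr[2]=10 > arr[3]=9

Total inversions: 1

The array has 1 inversion(s): (2,3). Each pair (i,j) satisfies i < j and arr[i] > arr[j].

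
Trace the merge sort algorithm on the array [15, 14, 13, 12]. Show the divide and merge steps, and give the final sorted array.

Merge sort trace:

Split: [15, 14, 13, 12] -> [15, 14] and [13, 12]
  Split: [15, 14] -> [15] and [14]
  Merge: [15] + [14] -> [14, 15]
  Split: [13, 12] -> [13] and [12]
  Merge: [13] + [12] -> [12, 13]
Merge: [14, 15] + [12, 13] -> [12, 13, 14, 15]

Final sorted array: [12, 13, 14, 15]

The merge sort proceeds by recursively splitting the array and merging sorted halves.
After all merges, the sorted array is [12, 13, 14, 15].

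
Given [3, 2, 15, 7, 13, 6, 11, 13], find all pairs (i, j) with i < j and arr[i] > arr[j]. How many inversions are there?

Finding inversions in [3, 2, 15, 7, 13, 6, 11, 13]:

(0, 1): arr[0]=3 > arr[1]=2
(2, 3): arr[2]=15 > arr[3]=7
(2, 4): arr[2]=15 > arr[4]=13
(2, 5): arr[2]=15 > arr[5]=6
(2, 6): arr[2]=15 > arr[6]=11
(2, 7): arr[2]=15 > arr[7]=13
(3, 5): arr[3]=7 > arr[5]=6
(4, 5): arr[4]=13 > arr[5]=6
(4, 6): arr[4]=13 > arr[6]=11

Total inversions: 9

The array has 9 inversion(s): (0,1), (2,3), (2,4), (2,5), (2,6), (2,7), (3,5), (4,5), (4,6). Each pair (i,j) satisfies i < j and arr[i] > arr[j].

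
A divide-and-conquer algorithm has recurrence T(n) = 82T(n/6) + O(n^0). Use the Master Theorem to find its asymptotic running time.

Master Theorem for T(n) = 82T(n/6) + O(n^0):

a = 82, b = 6, c = 0
log_b(a) = log_6(82) = 2.4594

Case 1: c = 0 < log_6(82) = 2.4594
T(n) = O(n^(log_6 82))

For T(n) = 82T(n/6) + O(n^0): log_6(82) = 2.4594. This is Case 1 of the Master Theorem (c < log_b(a), work dominated by leaves), giving O(n^(log_6 82)).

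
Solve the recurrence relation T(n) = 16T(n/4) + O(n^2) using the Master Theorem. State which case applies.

Master Theorem for T(n) = 16T(n/4) + O(n^2):

a = 16, b = 4, c = 2
log_b(a) = log_4(16) = 2.0000

Case 2: c = 2 = log_4(16) = 2.0000
T(n) = O(n^2 log n) = O(n^2 log n)

For T(n) = 16T(n/4) + O(n^2): log_4(16) = 2.0000. This is Case 2 of the Master Theorem (c = log_b(a), equal work at all levels), giving O(n^2 log n).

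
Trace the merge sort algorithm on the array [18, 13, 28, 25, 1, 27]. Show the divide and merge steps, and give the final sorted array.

Merge sort trace:

Split: [18, 13, 28, 25, 1, 27] -> [18, 13, 28] and [25, 1, 27]
  Split: [18, 13, 28] -> [18] and [13, 28]
    Split: [13, 28] -> [13] and [28]
    Merge: [13] + [28] -> [13, 28]
  Merge: [18] + [13, 28] -> [13, 18, 28]
  Split: [25, 1, 27] -> [25] and [1, 27]
    Split: [1, 27] -> [1] and [27]
    Merge: [1] + [27] -> [1, 27]
  Merge: [25] + [1, 27] -> [1, 25, 27]
Merge: [13, 18, 28] + [1, 25, 27] -> [1, 13, 18, 25, 27, 28]

Final sorted array: [1, 13, 18, 25, 27, 28]

The merge sort proceeds by recursively splitting the array and merging sorted halves.
After all merges, the sorted array is [1, 13, 18, 25, 27, 28].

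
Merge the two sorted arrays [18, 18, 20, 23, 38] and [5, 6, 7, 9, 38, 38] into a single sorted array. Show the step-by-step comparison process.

Merging process:

Compare 18 vs 5: take 5 from right. Merged: [5]
Compare 18 vs 6: take 6 from right. Merged: [5, 6]
Compare 18 vs 7: take 7 from right. Merged: [5, 6, 7]
Compare 18 vs 9: take 9 from right. Merged: [5, 6, 7, 9]
Compare 18 vs 38: take 18 from left. Merged: [5, 6, 7, 9, 18]
Compare 18 vs 38: take 18 from left. Merged: [5, 6, 7, 9, 18, 18]
Compare 20 vs 38: take 20 from left. Merged: [5, 6, 7, 9, 18, 18, 20]
Compare 23 vs 38: take 23 from left. Merged: [5, 6, 7, 9, 18, 18, 20, 23]
Compare 38 vs 38: take 38 from left. Merged: [5, 6, 7, 9, 18, 18, 20, 23, 38]
Append remaining from right: [38, 38]. Merged: [5, 6, 7, 9, 18, 18, 20, 23, 38, 38, 38]

Final merged array: [5, 6, 7, 9, 18, 18, 20, 23, 38, 38, 38]
Total comparisons: 9

The merged array is [5, 6, 7, 9, 18, 18, 20, 23, 38, 38, 38], requiring 9 comparisons. The merge step runs in O(n) time where n is the total number of elements.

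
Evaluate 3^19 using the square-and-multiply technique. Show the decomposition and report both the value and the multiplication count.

Computing 3^19 by squaring (build up from 3^1; each line after the first costs one multiplication):

3^1 = 3
3^2 = (3^1)^2 = 3^2 = 9
3^4 = (3^2)^2 = 9^2 = 81
3^8 = (3^4)^2 = 81^2 = 6561
3^9 = 3 * 3^8 = 3 * 6561 = 19683
3^18 = (3^9)^2 = 19683^2 = 387420489
3^19 = 3 * 3^18 = 3 * 387420489 = 1162261467

Result: 1162261467
Multiplications needed: 6 (6 lines after 3^1)

3^19 = 1162261467. Using exponentiation by squaring, this requires 6 multiplications. The key idea: if the exponent is even, square the half-power; if odd, multiply by the base once.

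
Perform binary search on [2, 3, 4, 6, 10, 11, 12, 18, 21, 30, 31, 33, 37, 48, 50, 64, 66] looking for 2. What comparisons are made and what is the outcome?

Binary search for 2 in [2, 3, 4, 6, 10, 11, 12, 18, 21, 30, 31, 33, 37, 48, 50, 64, 66]:

lo=0, hi=16, mid=8, arr[mid]=21 -> 21 > 2, search left half
lo=0, hi=7, mid=3, arr[mid]=6 -> 6 > 2, search left half
lo=0, hi=2, mid=1, arr[mid]=3 -> 3 > 2, search left half
lo=0, hi=0, mid=0, arr[mid]=2 -> Found target at index 0!

Binary search finds 2 at index 0 after 4 comparisons. The search repeatedly halves the search space by comparing with the middle element.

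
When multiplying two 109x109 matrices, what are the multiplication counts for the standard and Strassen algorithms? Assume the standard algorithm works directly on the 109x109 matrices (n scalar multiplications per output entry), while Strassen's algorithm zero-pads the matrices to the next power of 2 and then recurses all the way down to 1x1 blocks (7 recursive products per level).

Matrix multiplication for 109x109 matrices:

Strassen's algorithm requires power-of-2 dimensions. Pad 109x109 to 128x128 (next power of 2).

Standard algorithm: 109^3 = 1295029 multiplications
Strassen's algorithm: 7^(log2(128)) = 7^7 = 823543 multiplications
Savings: 1295029 - 823543 = 471486 multiplications

Standard: 1295029 multiplications (109^3). Strassen: 823543 multiplications (7^7, after padding to 128x128). Strassen reduces 8 recursive multiplications to 7 at each level.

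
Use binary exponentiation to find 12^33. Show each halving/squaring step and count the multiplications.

Computing 12^33 by squaring (build up from 12^1; each line after the first costs one multiplication):

12^1 = 12
12^2 = (12^1)^2 = 12^2 = 144
12^4 = (12^2)^2 = 144^2 = 20736
12^8 = (12^4)^2 = 20736^2 = 429981696
12^16 = (12^8)^2 = 429981696^2 = 184884258895036416
12^32 = (12^16)^2 = 184884258895036416^2 = 34182189187166852111368841966125056
12^33 = 12 * 12^32 = 12 * 34182189187166852111368841966125056 = 410186270246002225336426103593500672

Result: 410186270246002225336426103593500672
Multiplications needed: 6 (6 lines after 12^1)

12^33 = 410186270246002225336426103593500672. Using exponentiation by squaring, this requires 6 multiplications. The key idea: if the exponent is even, square the half-power; if odd, multiply by the base once.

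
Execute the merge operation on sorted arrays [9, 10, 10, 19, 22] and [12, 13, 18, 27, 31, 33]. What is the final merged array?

Merging process:

Compare 9 vs 12: take 9 from left. Merged: [9]
Compare 10 vs 12: take 10 from left. Merged: [9, 10]
Compare 10 vs 12: take 10 from left. Merged: [9, 10, 10]
Compare 19 vs 12: take 12 from right. Merged: [9, 10, 10, 12]
Compare 19 vs 13: take 13 from right. Merged: [9, 10, 10, 12, 13]
Compare 19 vs 18: take 18 from right. Merged: [9, 10, 10, 12, 13, 18]
Compare 19 vs 27: take 19 from left. Merged: [9, 10, 10, 12, 13, 18, 19]
Compare 22 vs 27: take 22 from left. Merged: [9, 10, 10, 12, 13, 18, 19, 22]
Append remaining from right: [27, 31, 33]. Merged: [9, 10, 10, 12, 13, 18, 19, 22, 27, 31, 33]

Final merged array: [9, 10, 10, 12, 13, 18, 19, 22, 27, 31, 33]
Total comparisons: 8

The merged array is [9, 10, 10, 12, 13, 18, 19, 22, 27, 31, 33], requiring 8 comparisons. The merge step runs in O(n) time where n is the total number of elements.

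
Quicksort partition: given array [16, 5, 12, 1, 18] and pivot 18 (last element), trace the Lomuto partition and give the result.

Lomuto partition with pivot = 18:

Initial array: [16, 5, 12, 1, 18]

arr[0]=16 <= 18: swap with position 0, array becomes [16, 5, 12, 1, 18]
arr[1]=5 <= 18: swap with position 1, array becomes [16, 5, 12, 1, 18]
arr[2]=12 <= 18: swap with position 2, array becomes [16, 5, 12, 1, 18]
arr[3]=1 <= 18: swap with position 3, array becomes [16, 5, 12, 1, 18]

Place pivot at position 4: [16, 5, 12, 1, 18]
Pivot position: 4

After partitioning with pivot 18, the array becomes [16, 5, 12, 1, 18]. The pivot is placed at index 4. All elements to the left of the pivot are <= 18, and all elements to the right are > 18.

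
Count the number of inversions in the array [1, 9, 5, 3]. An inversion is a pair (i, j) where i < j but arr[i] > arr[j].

Finding inversions in [1, 9, 5, 3]:

(1, 2): arr[1]=9 > arr[2]=5
(1, 3): arr[1]=9 > arr[3]=3
(2, 3): arr[2]=5 > arr[3]=3

Total inversions: 3

The array has 3 inversion(s): (1,2), (1,3), (2,3). Each pair (i,j) satisfies i < j and arr[i] > arr[j].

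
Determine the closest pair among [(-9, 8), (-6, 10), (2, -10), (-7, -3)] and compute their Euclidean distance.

Computing all pairwise distances among 4 points:

d((-9, 8), (-6, 10)) = 3.6056 <-- minimum
d((-9, 8), (2, -10)) = 21.095
d((-9, 8), (-7, -3)) = 11.1803
d((-6, 10), (2, -10)) = 21.5407
d((-6, 10), (-7, -3)) = 13.0384
d((2, -10), (-7, -3)) = 11.4018

Closest pair: (-9, 8) and (-6, 10) with distance 3.6056

The closest pair is (-9, 8) and (-6, 10) with Euclidean distance 3.6056. For 4 points, brute-force pairwise comparison is shown above. For large n, the divide-and-conquer algorithm (sort by x, recurse on halves, check the dividing strip) achieves O(n log n).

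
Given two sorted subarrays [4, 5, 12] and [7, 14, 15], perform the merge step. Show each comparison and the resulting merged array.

Merging process:

Compare 4 vs 7: take 4 from left. Merged: [4]
Compare 5 vs 7: take 5 from left. Merged: [4, 5]
Compare 12 vs 7: take 7 from right. Merged: [4, 5, 7]
Compare 12 vs 14: take 12 from left. Merged: [4, 5, 7, 12]
Append remaining from right: [14, 15]. Merged: [4, 5, 7, 12, 14, 15]

Final merged array: [4, 5, 7, 12, 14, 15]
Total comparisons: 4

The merged array is [4, 5, 7, 12, 14, 15], requiring 4 comparisons. The merge step runs in O(n) time where n is the total number of elements.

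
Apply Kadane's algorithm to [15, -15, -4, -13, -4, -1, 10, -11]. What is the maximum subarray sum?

Using Kadane's algorithm on [15, -15, -4, -13, -4, -1, 10, -11]:

Scanning through the array:
Position 1 (value -15): max_ending_here = 0, max_so_far = 15
Position 2 (value -4): max_ending_here = -4, max_so_far = 15
Position 3 (value -13): max_ending_here = -13, max_so_far = 15
Position 4 (value -4): max_ending_here = -4, max_so_far = 15
Position 5 (value -1): max_ending_here = -1, max_so_far = 15
Position 6 (value 10): max_ending_here = 10, max_so_far = 15
Position 7 (value -11): max_ending_here = -1, max_so_far = 15

Maximum subarray: [15]
Maximum sum: 15

The maximum subarray is [15] with sum 15. This subarray runs from index 0 to index 0.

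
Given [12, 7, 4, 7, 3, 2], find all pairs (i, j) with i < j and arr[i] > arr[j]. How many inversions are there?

Finding inversions in [12, 7, 4, 7, 3, 2]:

(0, 1): arr[0]=12 > arr[1]=7
(0, 2): arr[0]=12 > arr[2]=4
(0, 3): arr[0]=12 > arr[3]=7
(0, 4): arr[0]=12 > arr[4]=3
(0, 5): arr[0]=12 > arr[5]=2
(1, 2): arr[1]=7 > arr[2]=4
(1, 4): arr[1]=7 > arr[4]=3
(1, 5): arr[1]=7 > arr[5]=2
(2, 4): arr[2]=4 > arr[4]=3
(2, 5): arr[2]=4 > arr[5]=2
(3, 4): arr[3]=7 > arr[4]=3
(3, 5): arr[3]=7 > arr[5]=2
(4, 5): arr[4]=3 > arr[5]=2

Total inversions: 13

The array has 13 inversion(s): (0,1), (0,2), (0,3), (0,4), (0,5), (1,2), (1,4), (1,5), (2,4), (2,5), (3,4), (3,5), (4,5). Each pair (i,j) satisfies i < j and arr[i] > arr[j].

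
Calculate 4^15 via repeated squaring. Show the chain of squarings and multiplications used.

Computing 4^15 by squaring (build up from 4^1; each line after the first costs one multiplication):

4^1 = 4
4^2 = (4^1)^2 = 4^2 = 16
4^3 = 4 * 4^2 = 4 * 16 = 64
4^6 = (4^3)^2 = 64^2 = 4096
4^7 = 4 * 4^6 = 4 * 4096 = 16384
4^14 = (4^7)^2 = 16384^2 = 268435456
4^15 = 4 * 4^14 = 4 * 268435456 = 1073741824

Result: 1073741824
Multiplications needed: 6 (6 lines after 4^1)

4^15 = 1073741824. Using exponentiation by squaring, this requires 6 multiplications. The key idea: if the exponent is even, square the half-power; if odd, multiply by the base once.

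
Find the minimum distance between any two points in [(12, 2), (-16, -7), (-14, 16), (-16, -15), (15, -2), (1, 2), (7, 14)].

Computing all pairwise distances among 7 points:

d((12, 2), (-16, -7)) = 29.4109
d((12, 2), (-14, 16)) = 29.5296
d((12, 2), (-16, -15)) = 32.7567
d((12, 2), (15, -2)) = 5.0 <-- minimum
d((12, 2), (1, 2)) = 11.0
d((12, 2), (7, 14)) = 13.0
d((-16, -7), (-14, 16)) = 23.0868
d((-16, -7), (-16, -15)) = 8.0
d((-16, -7), (15, -2)) = 31.4006
d((-16, -7), (1, 2)) = 19.2354
d((-16, -7), (7, 14)) = 31.1448
d((-14, 16), (-16, -15)) = 31.0644
d((-14, 16), (15, -2)) = 34.1321
d((-14, 16), (1, 2)) = 20.5183
d((-14, 16), (7, 14)) = 21.095
d((-16, -15), (15, -2)) = 33.6155
d((-16, -15), (1, 2)) = 24.0416
d((-16, -15), (7, 14)) = 37.0135
d((15, -2), (1, 2)) = 14.5602
d((15, -2), (7, 14)) = 17.8885
d((1, 2), (7, 14)) = 13.4164

Closest pair: (12, 2) and (15, -2) with distance 5.0

The closest pair is (12, 2) and (15, -2) with Euclidean distance 5.0. For 7 points, brute-force pairwise comparison is shown above. For large n, the divide-and-conquer algorithm (sort by x, recurse on halves, check the dividing strip) achieves O(n log n).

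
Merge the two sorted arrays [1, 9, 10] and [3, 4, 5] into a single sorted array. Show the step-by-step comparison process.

Merging process:

Compare 1 vs 3: take 1 from left. Merged: [1]
Compare 9 vs 3: take 3 from right. Merged: [1, 3]
Compare 9 vs 4: take 4 from right. Merged: [1, 3, 4]
Compare 9 vs 5: take 5 from right. Merged: [1, 3, 4, 5]
Append remaining from left: [9, 10]. Merged: [1, 3, 4, 5, 9, 10]

Final merged array: [1, 3, 4, 5, 9, 10]
Total comparisons: 4

The merged array is [1, 3, 4, 5, 9, 10], requiring 4 comparisons. The merge step runs in O(n) time where n is the total number of elements.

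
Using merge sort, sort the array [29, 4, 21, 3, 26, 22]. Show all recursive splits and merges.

Merge sort trace:

Split: [29, 4, 21, 3, 26, 22] -> [29, 4, 21] and [3, 26, 22]
  Split: [29, 4, 21] -> [29] and [4, 21]
    Split: [4, 21] -> [4] and [21]
    Merge: [4] + [21] -> [4, 21]
  Merge: [29] + [4, 21] -> [4, 21, 29]
  Split: [3, 26, 22] -> [3] and [26, 22]
    Split: [26, 22] -> [26] and [22]
    Merge: [26] + [22] -> [22, 26]
  Merge: [3] + [22, 26] -> [3, 22, 26]
Merge: [4, 21, 29] + [3, 22, 26] -> [3, 4, 21, 22, 26, 29]

Final sorted array: [3, 4, 21, 22, 26, 29]

The merge sort proceeds by recursively splitting the array and merging sorted halves.
After all merges, the sorted array is [3, 4, 21, 22, 26, 29].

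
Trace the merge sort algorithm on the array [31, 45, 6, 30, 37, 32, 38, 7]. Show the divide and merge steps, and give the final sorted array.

Merge sort trace:

Split: [31, 45, 6, 30, 37, 32, 38, 7] -> [31, 45, 6, 30] and [37, 32, 38, 7]
  Split: [31, 45, 6, 30] -> [31, 45] and [6, 30]
    Split: [31, 45] -> [31] and [45]
    Merge: [31] + [45] -> [31, 45]
    Split: [6, 30] -> [6] and [30]
    Merge: [6] + [30] -> [6, 30]
  Merge: [31, 45] + [6, 30] -> [6, 30, 31, 45]
  Split: [37, 32, 38, 7] -> [37, 32] and [38, 7]
    Split: [37, 32] -> [37] and [32]
    Merge: [37] + [32] -> [32, 37]
    Split: [38, 7] -> [38] and [7]
    Merge: [38] + [7] -> [7, 38]
  Merge: [32, 37] + [7, 38] -> [7, 32, 37, 38]
Merge: [6, 30, 31, 45] + [7, 32, 37, 38] -> [6, 7, 30, 31, 32, 37, 38, 45]

Final sorted array: [6, 7, 30, 31, 32, 37, 38, 45]

The merge sort proceeds by recursively splitting the array and merging sorted halves.
After all merges, the sorted array is [6, 7, 30, 31, 32, 37, 38, 45].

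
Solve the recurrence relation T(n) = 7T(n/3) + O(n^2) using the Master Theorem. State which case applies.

Master Theorem for T(n) = 7T(n/3) + O(n^2):

a = 7, b = 3, c = 2
log_b(a) = log_3(7) = 1.7712

Case 3: c = 2 > log_3(7) = 1.7712
T(n) = O(n^2) = O(n^2)

For T(n) = 7T(n/3) + O(n^2): log_3(7) = 1.7712. This is Case 3 of the Master Theorem (c > log_b(a), work dominated by root), giving O(n^2).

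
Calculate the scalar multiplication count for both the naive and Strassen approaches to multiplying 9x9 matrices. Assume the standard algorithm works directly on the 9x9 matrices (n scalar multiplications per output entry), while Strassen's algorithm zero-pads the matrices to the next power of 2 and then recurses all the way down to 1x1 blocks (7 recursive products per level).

Matrix multiplication for 9x9 matrices:

Strassen's algorithm requires power-of-2 dimensions. Pad 9x9 to 16x16 (next power of 2).

Standard algorithm: 9^3 = 729 multiplications
Strassen's algorithm: 7^(log2(16)) = 7^4 = 2401 multiplications
Difference: 729 - 2401 = -1672 (Strassen uses MORE here due to padding overhead — for small or just-over-power-of-2 n, padding can outweigh the per-level savings)

Standard: 729 multiplications (9^3). Strassen: 2401 multiplications (7^4, after padding to 16x16). Strassen reduces 8 recursive multiplications to 7 at each level.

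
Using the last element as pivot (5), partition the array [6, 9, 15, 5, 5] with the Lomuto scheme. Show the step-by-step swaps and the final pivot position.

Lomuto partition with pivot = 5:

Initial array: [6, 9, 15, 5, 5]

arr[0]=6 > 5: no swap
arr[1]=9 > 5: no swap
arr[2]=15 > 5: no swap
arr[3]=5 <= 5: swap with position 0, array becomes [5, 9, 15, 6, 5]

Place pivot at position 1: [5, 5, 15, 6, 9]
Pivot position: 1

After partitioning with pivot 5, the array becomes [5, 5, 15, 6, 9]. The pivot is placed at index 1. All elements to the left of the pivot are <= 5, and all elements to the right are > 5.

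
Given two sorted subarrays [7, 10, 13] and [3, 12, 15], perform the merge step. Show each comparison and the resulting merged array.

Merging process:

Compare 7 vs 3: take 3 from right. Merged: [3]
Compare 7 vs 12: take 7 from left. Merged: [3, 7]
Compare 10 vs 12: take 10 from left. Merged: [3, 7, 10]
Compare 13 vs 12: take 12 from right. Merged: [3, 7, 10, 12]
Compare 13 vs 15: take 13 from left. Merged: [3, 7, 10, 12, 13]
Append remaining from right: [15]. Merged: [3, 7, 10, 12, 13, 15]

Final merged array: [3, 7, 10, 12, 13, 15]
Total comparisons: 5

The merged array is [3, 7, 10, 12, 13, 15], requiring 5 comparisons. The merge step runs in O(n) time where n is the total number of elements.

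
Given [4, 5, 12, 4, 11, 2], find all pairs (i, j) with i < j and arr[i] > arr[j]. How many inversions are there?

Finding inversions in [4, 5, 12, 4, 11, 2]:

(0, 5): arr[0]=4 > arr[5]=2
(1, 3): arr[1]=5 > arr[3]=4
(1, 5): arr[1]=5 > arr[5]=2
(2, 3): arr[2]=12 > arr[3]=4
(2, 4): arr[2]=12 > arr[4]=11
(2, 5): arr[2]=12 > arr[5]=2
(3, 5): arr[3]=4 > arr[5]=2
(4, 5): arr[4]=11 > arr[5]=2

Total inversions: 8

The array has 8 inversion(s): (0,5), (1,3), (1,5), (2,3), (2,4), (2,5), (3,5), (4,5). Each pair (i,j) satisfies i < j and arr[i] > arr[j].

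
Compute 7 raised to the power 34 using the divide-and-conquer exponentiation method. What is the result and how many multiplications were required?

Computing 7^34 by squaring (build up from 7^1; each line after the first costs one multiplication):

7^1 = 7
7^2 = (7^1)^2 = 7^2 = 49
7^4 = (7^2)^2 = 49^2 = 2401
7^8 = (7^4)^2 = 2401^2 = 5764801
7^16 = (7^8)^2 = 5764801^2 = 33232930569601
7^17 = 7 * 7^16 = 7 * 33232930569601 = 232630513987207
7^34 = (7^17)^2 = 232630513987207^2 = 54116956037952111668959660849

Result: 54116956037952111668959660849
Multiplications needed: 6 (6 lines after 7^1)

7^34 = 54116956037952111668959660849. Using exponentiation by squaring, this requires 6 multiplications. The key idea: if the exponent is even, square the half-power; if odd, multiply by the base once.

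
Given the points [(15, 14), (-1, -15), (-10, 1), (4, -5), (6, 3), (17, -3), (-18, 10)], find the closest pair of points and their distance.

Computing all pairwise distances among 7 points:

d((15, 14), (-1, -15)) = 33.121
d((15, 14), (-10, 1)) = 28.178
d((15, 14), (4, -5)) = 21.9545
d((15, 14), (6, 3)) = 14.2127
d((15, 14), (17, -3)) = 17.1172
d((15, 14), (-18, 10)) = 33.2415
d((-1, -15), (-10, 1)) = 18.3576
d((-1, -15), (4, -5)) = 11.1803
d((-1, -15), (6, 3)) = 19.3132
d((-1, -15), (17, -3)) = 21.6333
d((-1, -15), (-18, 10)) = 30.2324
d((-10, 1), (4, -5)) = 15.2315
d((-10, 1), (6, 3)) = 16.1245
d((-10, 1), (17, -3)) = 27.2947
d((-10, 1), (-18, 10)) = 12.0416
d((4, -5), (6, 3)) = 8.2462 <-- minimum
d((4, -5), (17, -3)) = 13.1529
d((4, -5), (-18, 10)) = 26.6271
d((6, 3), (17, -3)) = 12.53
d((6, 3), (-18, 10)) = 25.0
d((17, -3), (-18, 10)) = 37.3363

Closest pair: (4, -5) and (6, 3) with distance 8.2462

The closest pair is (4, -5) and (6, 3) with Euclidean distance 8.2462. For 7 points, brute-force pairwise comparison is shown above. For large n, the divide-and-conquer algorithm (sort by x, recurse on halves, check the dividing strip) achieves O(n log n).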